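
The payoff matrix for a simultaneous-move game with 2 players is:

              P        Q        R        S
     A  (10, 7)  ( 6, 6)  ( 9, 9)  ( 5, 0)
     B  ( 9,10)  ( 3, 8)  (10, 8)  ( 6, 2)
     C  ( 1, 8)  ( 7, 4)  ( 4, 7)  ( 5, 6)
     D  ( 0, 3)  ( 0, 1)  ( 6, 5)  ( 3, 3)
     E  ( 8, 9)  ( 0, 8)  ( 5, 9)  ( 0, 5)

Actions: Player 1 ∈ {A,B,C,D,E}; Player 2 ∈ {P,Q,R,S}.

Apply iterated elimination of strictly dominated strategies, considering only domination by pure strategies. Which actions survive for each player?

Remaining: P1:{A,B} P2:{P,R}

P1 drop D (A beats it: P:10>0 Q:6>0 R:9>6 S:5>3)
P1 drop E (A beats it: P:10>8 Q:6>0 R:9>5 S:5>0)
P2 drop Q (P beats it: A:7>6 B:10>8 C:8>4)
P1 drop C (B beats it: P:9>1 R:10>4 S:6>5)
P2 drop S (P beats it: A:7>0 B:10>2)
P1→{A,B} P2→{P,R}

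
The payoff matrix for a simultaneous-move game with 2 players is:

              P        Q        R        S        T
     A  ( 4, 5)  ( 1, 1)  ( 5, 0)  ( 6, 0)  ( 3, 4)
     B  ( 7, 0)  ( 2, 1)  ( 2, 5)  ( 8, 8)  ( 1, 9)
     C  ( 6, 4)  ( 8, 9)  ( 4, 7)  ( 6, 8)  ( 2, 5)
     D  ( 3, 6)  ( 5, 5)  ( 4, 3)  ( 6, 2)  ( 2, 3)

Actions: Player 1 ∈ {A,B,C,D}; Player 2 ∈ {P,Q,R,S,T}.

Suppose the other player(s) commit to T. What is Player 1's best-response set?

u_1(A vs T) = 3
u_1(B vs T) = 1
u_1(C vs T) = 2
u_1(D vs T) = 2
max payoff 3 at {A}

argmax u_1 = {A}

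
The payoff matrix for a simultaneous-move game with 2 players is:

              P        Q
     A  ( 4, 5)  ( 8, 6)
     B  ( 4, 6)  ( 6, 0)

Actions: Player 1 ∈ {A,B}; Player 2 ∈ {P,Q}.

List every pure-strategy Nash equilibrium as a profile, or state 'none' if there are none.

(A,P): not NE [P2→Q gives 6>5]
(A,Q): NE
(B,P): NE
(B,Q): not NE [P1→A gives 8>6; P2→P gives 6>0]

Nash profiles: (A,Q), (B,P)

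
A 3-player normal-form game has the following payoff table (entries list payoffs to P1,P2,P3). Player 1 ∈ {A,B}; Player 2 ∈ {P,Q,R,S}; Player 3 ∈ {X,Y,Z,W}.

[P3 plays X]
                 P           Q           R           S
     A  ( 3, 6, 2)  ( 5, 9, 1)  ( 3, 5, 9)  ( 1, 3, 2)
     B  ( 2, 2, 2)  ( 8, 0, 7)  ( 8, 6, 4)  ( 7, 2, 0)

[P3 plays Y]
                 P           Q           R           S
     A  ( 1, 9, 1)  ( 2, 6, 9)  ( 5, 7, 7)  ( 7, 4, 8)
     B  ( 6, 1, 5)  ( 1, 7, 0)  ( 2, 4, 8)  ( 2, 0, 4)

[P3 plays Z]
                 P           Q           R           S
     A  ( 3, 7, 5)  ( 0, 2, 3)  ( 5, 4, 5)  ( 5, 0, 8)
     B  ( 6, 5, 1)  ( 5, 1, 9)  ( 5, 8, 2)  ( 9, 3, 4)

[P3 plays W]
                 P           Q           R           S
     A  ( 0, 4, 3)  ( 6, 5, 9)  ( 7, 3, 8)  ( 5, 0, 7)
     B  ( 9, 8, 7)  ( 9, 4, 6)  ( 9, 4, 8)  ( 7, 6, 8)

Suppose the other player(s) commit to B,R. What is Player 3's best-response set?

argmax u_3 = {Y,W}

u_3(X vs B,R) = 4
u_3(Y vs B,R) = 8
u_3(Z vs B,R) = 2
u_3(W vs B,R) = 8
max payoff 8 at {Y,W}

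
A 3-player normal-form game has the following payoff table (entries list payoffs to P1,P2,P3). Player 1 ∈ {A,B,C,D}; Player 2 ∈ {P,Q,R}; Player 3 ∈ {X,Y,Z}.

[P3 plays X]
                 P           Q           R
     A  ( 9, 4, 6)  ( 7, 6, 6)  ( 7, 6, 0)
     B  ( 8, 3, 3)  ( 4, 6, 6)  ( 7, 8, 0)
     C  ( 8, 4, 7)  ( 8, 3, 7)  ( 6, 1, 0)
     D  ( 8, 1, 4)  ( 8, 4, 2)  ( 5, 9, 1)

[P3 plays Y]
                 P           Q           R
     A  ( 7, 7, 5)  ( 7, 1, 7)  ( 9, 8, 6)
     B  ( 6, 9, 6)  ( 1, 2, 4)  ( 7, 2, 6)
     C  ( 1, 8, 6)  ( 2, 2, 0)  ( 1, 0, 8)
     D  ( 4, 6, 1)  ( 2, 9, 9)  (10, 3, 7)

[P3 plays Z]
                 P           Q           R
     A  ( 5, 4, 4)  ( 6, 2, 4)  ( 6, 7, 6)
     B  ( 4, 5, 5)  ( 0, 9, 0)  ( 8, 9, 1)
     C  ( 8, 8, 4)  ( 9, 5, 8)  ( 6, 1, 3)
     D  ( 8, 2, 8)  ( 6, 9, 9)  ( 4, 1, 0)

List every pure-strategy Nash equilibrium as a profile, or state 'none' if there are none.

(A,P,X): not NE [P2→R gives 6>4]
(A,P,Y): not NE [P2→R gives 8>7; P3→X gives 6>5]
(A,P,Z): not NE [P1→D gives 8>5; P2→R gives 7>4; P3→X gives 6>4]
(A,Q,X): not NE [P1→D gives 8>7; P3→Y gives 7>6]
(A,Q,Y): not NE [P2→R gives 8>1]
(A,Q,Z): not NE [P1→C gives 9>6; P2→R gives 7>2; P3→Y gives 7>4]
(A,R,X): not NE [P3→Z gives 6>0]
(A,R,Y): not NE [P1→D gives 10>9]
(A,R,Z): not NE [P1→B gives 8>6]
(B,P,X): not NE [P1→A gives 9>8; P2→R gives 8>3; P3→Y gives 6>3]
(B,P,Y): not NE [P1→A gives 7>6]
(B,P,Z): not NE [P1→D gives 8>4; P2→R gives 9>5; P3→Y gives 6>5]
(B,Q,X): not NE [P1→D gives 8>4; P2→R gives 8>6]
(B,Q,Y): not NE [P1→A gives 7>1; P2→P gives 9>2; P3→X gives 6>4]
(B,Q,Z): not NE [P1→C gives 9>0; P3→X gives 6>0]
(B,R,X): not NE [P3→Y gives 6>0]
(B,R,Y): not NE [P1→D gives 10>7; P2→P gives 9>2]
(B,R,Z): not NE [P3→Y gives 6>1]
(C,P,X): not NE [P1→A gives 9>8]
(C,P,Y): not NE [P1→A gives 7>1; P3→X gives 7>6]
(C,P,Z): not NE [P3→X gives 7>4]
(C,Q,X): not NE [P2→P gives 4>3; P3→Z gives 8>7]
(C,Q,Y): not NE [P1→A gives 7>2; P2→P gives 8>2; P3→Z gives 8>0]
(C,Q,Z): not NE [P2→P gives 8>5]
(C,R,X): not NE [P1→B gives 7>6; P2→P gives 4>1; P3→Y gives 8>0]
(C,R,Y): not NE [P1→D gives 10>1; P2→P gives 8>0]
(C,R,Z): not NE [P1→B gives 8>6; P2→P gives 8>1; P3→Y gives 8>3]
(D,P,X): not NE [P1→A gives 9>8; P2→R gives 9>1; P3→Z gives 8>4]
(D,P,Y): not NE [P1→A gives 7>4; P2→Q gives 9>6; P3→Z gives 8>1]
(D,P,Z): not NE [P2→Q gives 9>2]
(D,Q,X): not NE [P2→R gives 9>4; P3→Z gives 9>2]
(D,Q,Y): not NE [P1→A gives 7>2]
(D,Q,Z): not NE [P1→C gives 9>6]
(D,R,X): not NE [P1→B gives 7>5; P3→Y gives 7>1]
(D,R,Y): not NE [P2→Q gives 9>3]
(D,R,Z): not NE [P1→B gives 8>4; P2→Q gives 9>1; P3→Y gives 7>0]

No pure NE.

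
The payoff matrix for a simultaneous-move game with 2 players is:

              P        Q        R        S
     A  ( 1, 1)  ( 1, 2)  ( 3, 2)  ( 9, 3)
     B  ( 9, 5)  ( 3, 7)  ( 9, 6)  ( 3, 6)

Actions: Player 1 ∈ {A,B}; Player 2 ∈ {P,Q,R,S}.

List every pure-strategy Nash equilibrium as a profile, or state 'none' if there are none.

NE set: (A,S), (B,Q)

(A,P): not NE [P1→B gives 9>1; P2→S gives 3>1]
(A,Q): not NE [P1→B gives 3>1; P2→S gives 3>2]
(A,R): not NE [P1→B gives 9>3; P2→S gives 3>2]
(A,S): NE
(B,P): not NE [P2→Q gives 7>5]
(B,Q): NE
(B,R): not NE [P2→Q gives 7>6]
(B,S): not NE [P1→A gives 9>3; P2→Q gives 7>6]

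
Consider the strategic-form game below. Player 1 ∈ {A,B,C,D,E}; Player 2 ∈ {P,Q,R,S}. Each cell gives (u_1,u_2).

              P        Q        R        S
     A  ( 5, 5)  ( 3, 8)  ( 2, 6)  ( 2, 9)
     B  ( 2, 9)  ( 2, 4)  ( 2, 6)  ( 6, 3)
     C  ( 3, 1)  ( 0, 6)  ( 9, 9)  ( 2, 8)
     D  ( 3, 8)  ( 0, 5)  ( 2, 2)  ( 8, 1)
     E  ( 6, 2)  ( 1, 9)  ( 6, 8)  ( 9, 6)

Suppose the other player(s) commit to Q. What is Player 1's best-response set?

u_1(A vs Q) = 3
u_1(B vs Q) = 2
u_1(C vs Q) = 0
u_1(D vs Q) = 0
u_1(E vs Q) = 1
max payoff 3 at {A}

argmax u_1 = {A}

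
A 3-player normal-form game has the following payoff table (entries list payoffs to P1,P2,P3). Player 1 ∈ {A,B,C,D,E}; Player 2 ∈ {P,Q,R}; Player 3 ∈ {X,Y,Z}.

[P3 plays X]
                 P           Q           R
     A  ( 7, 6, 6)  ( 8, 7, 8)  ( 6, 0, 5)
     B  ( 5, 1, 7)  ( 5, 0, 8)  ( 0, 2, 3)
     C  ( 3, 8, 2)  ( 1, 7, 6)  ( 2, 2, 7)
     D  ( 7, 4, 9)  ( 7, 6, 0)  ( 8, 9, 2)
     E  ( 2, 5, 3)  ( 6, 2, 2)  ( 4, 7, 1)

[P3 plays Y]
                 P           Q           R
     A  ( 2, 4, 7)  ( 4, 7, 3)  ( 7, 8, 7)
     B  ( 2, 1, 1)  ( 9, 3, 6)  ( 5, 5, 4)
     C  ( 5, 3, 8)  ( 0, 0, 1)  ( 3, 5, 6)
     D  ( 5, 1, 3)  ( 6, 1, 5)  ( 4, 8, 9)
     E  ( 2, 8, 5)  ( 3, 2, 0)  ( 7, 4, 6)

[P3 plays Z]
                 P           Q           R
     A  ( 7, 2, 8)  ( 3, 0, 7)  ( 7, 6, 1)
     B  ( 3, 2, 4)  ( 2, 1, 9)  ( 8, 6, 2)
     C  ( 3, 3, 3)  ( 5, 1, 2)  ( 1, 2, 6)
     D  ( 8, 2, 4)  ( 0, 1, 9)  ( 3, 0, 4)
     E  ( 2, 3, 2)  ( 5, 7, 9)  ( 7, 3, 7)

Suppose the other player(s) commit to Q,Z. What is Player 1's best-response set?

argmax u_1 = {C,E}

u_1(A vs Q,Z) = 3
u_1(B vs Q,Z) = 2
u_1(C vs Q,Z) = 5
u_1(D vs Q,Z) = 0
u_1(E vs Q,Z) = 5
max payoff 5 at {C,E}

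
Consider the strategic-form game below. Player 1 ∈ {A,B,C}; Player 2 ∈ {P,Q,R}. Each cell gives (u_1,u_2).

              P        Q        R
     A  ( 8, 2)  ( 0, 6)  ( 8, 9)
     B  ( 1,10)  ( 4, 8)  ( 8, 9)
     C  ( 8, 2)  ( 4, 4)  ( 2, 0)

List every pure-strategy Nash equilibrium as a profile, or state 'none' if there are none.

(A,P): not NE [P2→R gives 9>2]
(A,Q): not NE [P1→C gives 4>0; P2→R gives 9>6]
(A,R): NE
(B,P): not NE [P1→C gives 8>1]
(B,Q): not NE [P2→P gives 10>8]
(B,R): not NE [P2→P gives 10>9]
(C,P): not NE [P2→Q gives 4>2]
(C,Q): NE
(C,R): not NE [P1→B gives 8>2; P2→Q gives 4>0]

Nash profiles: (A,R), (C,Q)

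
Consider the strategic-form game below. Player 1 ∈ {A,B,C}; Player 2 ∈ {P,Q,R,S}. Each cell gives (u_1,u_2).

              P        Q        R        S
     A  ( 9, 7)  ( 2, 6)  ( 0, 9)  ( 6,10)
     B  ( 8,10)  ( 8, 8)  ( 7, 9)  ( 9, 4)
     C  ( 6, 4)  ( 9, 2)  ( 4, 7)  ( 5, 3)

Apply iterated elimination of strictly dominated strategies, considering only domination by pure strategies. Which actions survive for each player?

Remaining: P1:{A,B} P2:{P,R,S}

P2 drop Q (P beats it: A:7>6 B:10>8 C:4>2)
P1 drop C (B beats it: P:8>6 R:7>4 S:9>5)
P1→{A,B} P2→{P,R,S}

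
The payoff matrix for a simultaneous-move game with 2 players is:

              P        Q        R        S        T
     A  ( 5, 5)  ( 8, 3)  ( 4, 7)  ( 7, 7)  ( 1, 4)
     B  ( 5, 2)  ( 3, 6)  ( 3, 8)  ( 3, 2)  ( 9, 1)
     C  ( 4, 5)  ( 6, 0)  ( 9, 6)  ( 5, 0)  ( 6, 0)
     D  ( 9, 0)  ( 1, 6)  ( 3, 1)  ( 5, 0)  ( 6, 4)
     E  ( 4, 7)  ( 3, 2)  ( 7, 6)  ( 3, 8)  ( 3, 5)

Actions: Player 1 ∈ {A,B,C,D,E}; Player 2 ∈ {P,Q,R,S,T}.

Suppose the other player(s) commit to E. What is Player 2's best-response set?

u_2(P vs E) = 7
u_2(Q vs E) = 2
u_2(R vs E) = 6
u_2(S vs E) = 8
u_2(T vs E) = 5
max payoff 8 at {S}

argmax u_2 = {S}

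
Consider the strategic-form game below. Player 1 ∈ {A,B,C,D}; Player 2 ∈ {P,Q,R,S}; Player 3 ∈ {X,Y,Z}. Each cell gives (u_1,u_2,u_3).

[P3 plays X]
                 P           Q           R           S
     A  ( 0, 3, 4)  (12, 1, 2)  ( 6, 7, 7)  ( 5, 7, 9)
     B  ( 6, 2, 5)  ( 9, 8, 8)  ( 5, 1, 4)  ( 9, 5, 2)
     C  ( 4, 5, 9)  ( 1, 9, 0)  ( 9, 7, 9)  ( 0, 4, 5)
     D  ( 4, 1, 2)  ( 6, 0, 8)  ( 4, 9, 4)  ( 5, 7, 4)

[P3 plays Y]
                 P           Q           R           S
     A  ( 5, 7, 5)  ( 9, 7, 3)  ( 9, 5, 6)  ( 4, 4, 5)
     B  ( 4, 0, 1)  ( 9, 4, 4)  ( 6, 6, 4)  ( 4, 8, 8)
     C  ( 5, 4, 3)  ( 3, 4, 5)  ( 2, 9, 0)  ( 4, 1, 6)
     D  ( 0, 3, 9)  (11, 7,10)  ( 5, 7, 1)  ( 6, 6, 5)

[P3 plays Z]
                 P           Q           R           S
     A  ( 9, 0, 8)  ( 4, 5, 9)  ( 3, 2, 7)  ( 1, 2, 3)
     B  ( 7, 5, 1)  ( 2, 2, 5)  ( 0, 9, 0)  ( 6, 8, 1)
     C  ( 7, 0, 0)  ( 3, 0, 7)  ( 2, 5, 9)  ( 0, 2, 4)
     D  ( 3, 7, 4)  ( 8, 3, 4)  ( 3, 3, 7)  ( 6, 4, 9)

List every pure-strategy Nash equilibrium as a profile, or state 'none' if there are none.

(A,P,X): not NE [P1→B gives 6>0; P2→S gives 7>3; P3→Z gives 8>4]
(A,P,Y): not NE [P3→Z gives 8>5]
(A,P,Z): not NE [P2→Q gives 5>0]
(A,Q,X): not NE [P2→S gives 7>1; P3→Z gives 9>2]
(A,Q,Y): not NE [P1→D gives 11>9; P3→Z gives 9>3]
(A,Q,Z): not NE [P1→D gives 8>4]
(A,R,X): not NE [P1→C gives 9>6]
(A,R,Y): not NE [P2→Q gives 7>5; P3→Z gives 7>6]
(A,R,Z): not NE [P2→Q gives 5>2]
(A,S,X): not NE [P1→B gives 9>5]
(A,S,Y): not NE [P1→D gives 6>4; P2→Q gives 7>4; P3→X gives 9>5]
(A,S,Z): not NE [P1→D gives 6>1; P2→Q gives 5>2; P3→X gives 9>3]
(B,P,X): not NE [P2→Q gives 8>2]
(B,P,Y): not NE [P1→C gives 5>4; P2→S gives 8>0; P3→X gives 5>1]
(B,P,Z): not NE [P1→A gives 9>7; P2→R gives 9>5; P3→X gives 5>1]
(B,Q,X): not NE [P1→A gives 12>9]
(B,Q,Y): not NE [P1→D gives 11>9; P2→S gives 8>4; P3→X gives 8>4]
(B,Q,Z): not NE [P1→D gives 8>2; P2→R gives 9>2; P3→X gives 8>5]
(B,R,X): not NE [P1→C gives 9>5; P2→Q gives 8>1]
(B,R,Y): not NE [P1→A gives 9>6; P2→S gives 8>6]
(B,R,Z): not NE [P1→D gives 3>0; P3→Y gives 4>0]
(B,S,X): not NE [P2→Q gives 8>5; P3→Y gives 8>2]
(B,S,Y): not NE [P1→D gives 6>4]
(B,S,Z): not NE [P2→R gives 9>8; P3→Y gives 8>1]
(C,P,X): not NE [P1→B gives 6>4; P2→Q gives 9>5]
(C,P,Y): not NE [P2→R gives 9>4; P3→X gives 9>3]
(C,P,Z): not NE [P1→A gives 9>7; P2→R gives 5>0; P3→X gives 9>0]
(C,Q,X): not NE [P1→A gives 12>1; P3→Z gives 7>0]
(C,Q,Y): not NE [P1→D gives 11>3; P2→R gives 9>4; P3→Z gives 7>5]
(C,Q,Z): not NE [P1→D gives 8>3; P2→R gives 5>0]
(C,R,X): not NE [P2→Q gives 9>7]
(C,R,Y): not NE [P1→A gives 9>2; P3→Z gives 9>0]
(C,R,Z): not NE [P1→D gives 3>2]
(C,S,X): not NE [P1→B gives 9>0; P2→Q gives 9>4; P3→Y gives 6>5]
(C,S,Y): not NE [P1→D gives 6>4; P2→R gives 9>1]
(C,S,Z): not NE [P1→D gives 6>0; P2→R gives 5>2; P3→Y gives 6>4]
(D,P,X): not NE [P1→B gives 6>4; P2→R gives 9>1; P3→Y gives 9>2]
(D,P,Y): not NE [P1→C gives 5>0; P2→R gives 7>3]
(D,P,Z): not NE [P1→A gives 9>3; P3→Y gives 9>4]
(D,Q,X): not NE [P1→A gives 12>6; P2→R gives 9>0; P3→Y gives 10>8]
(D,Q,Y): NE
(D,Q,Z): not NE [P2→P gives 7>3; P3→Y gives 10>4]
(D,R,X): not NE [P1→C gives 9>4; P3→Z gives 7>4]
(D,R,Y): not NE [P1→A gives 9>5; P3→Z gives 7>1]
(D,R,Z): not NE [P2→P gives 7>3]
(D,S,X): not NE [P1→B gives 9>5; P2→R gives 9>7; P3→Z gives 9>4]
(D,S,Y): not NE [P2→R gives 7>6; P3→Z gives 9>5]
(D,S,Z): not NE [P2→P gives 7>4]

Nash profiles: (D,Q,Y)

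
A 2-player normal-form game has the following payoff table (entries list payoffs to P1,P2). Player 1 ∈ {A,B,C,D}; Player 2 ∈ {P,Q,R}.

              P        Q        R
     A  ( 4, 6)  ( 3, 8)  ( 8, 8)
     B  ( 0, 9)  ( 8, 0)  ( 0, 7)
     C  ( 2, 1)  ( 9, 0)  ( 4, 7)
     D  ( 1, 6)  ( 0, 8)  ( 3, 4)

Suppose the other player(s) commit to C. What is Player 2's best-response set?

argmax u_2 = {R}

u_2(P vs C) = 1
u_2(Q vs C) = 0
u_2(R vs C) = 7
max payoff 7 at {R}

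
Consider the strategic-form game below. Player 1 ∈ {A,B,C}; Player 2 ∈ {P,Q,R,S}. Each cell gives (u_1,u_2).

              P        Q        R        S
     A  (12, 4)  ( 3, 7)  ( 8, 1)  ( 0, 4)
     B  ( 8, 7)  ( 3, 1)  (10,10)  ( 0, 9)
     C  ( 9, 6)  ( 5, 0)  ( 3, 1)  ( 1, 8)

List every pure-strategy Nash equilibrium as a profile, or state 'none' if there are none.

NE set: (B,R), (C,S)

(A,P): not NE [P2→Q gives 7>4]
(A,Q): not NE [P1→C gives 5>3]
(A,R): not NE [P1→B gives 10>8; P2→Q gives 7>1]
(A,S): not NE [P1→C gives 1>0; P2→Q gives 7>4]
(B,P): not NE [P1→A gives 12>8; P2→R gives 10>7]
(B,Q): not NE [P1→C gives 5>3; P2→R gives 10>1]
(B,R): NE
(B,S): not NE [P1→C gives 1>0; P2→R gives 10>9]
(C,P): not NE [P1→A gives 12>9; P2→S gives 8>6]
(C,Q): not NE [P2→S gives 8>0]
(C,R): not NE [P1→B gives 10>3; P2→S gives 8>1]
(C,S): NE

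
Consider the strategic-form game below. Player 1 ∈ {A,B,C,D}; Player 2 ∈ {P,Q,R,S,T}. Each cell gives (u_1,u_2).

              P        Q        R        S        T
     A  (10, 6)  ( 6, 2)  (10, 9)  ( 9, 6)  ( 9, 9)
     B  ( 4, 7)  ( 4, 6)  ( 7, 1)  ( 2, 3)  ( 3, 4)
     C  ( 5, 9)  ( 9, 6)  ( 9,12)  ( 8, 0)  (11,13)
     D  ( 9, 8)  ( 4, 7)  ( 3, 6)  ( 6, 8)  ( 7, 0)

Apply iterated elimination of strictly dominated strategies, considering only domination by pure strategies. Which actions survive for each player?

P1 drop B (A beats it: P:10>4 Q:6>4 R:10>7 S:9>2 T:9>3)
P1 drop D (A beats it: P:10>9 Q:6>4 R:10>3 S:9>6 T:9>7)
P2 drop P (R beats it: A:9>6 C:12>9)
P2 drop Q (R beats it: A:9>2 C:12>6)
P2 drop S (R beats it: A:9>6 C:12>0)
P1→{A,C} P2→{R,T}

Survivors P1:{A,C} P2:{R,T}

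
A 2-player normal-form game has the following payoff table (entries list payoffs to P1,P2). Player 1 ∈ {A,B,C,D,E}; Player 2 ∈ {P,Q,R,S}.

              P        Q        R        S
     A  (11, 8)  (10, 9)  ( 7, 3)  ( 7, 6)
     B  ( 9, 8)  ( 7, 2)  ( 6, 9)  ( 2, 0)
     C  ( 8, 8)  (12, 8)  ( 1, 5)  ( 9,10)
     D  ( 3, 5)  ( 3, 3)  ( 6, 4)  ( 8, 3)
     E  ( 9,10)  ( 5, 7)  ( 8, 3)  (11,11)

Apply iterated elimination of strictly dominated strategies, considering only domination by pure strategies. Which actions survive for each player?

P1 drop B (A beats it: P:11>9 Q:10>7 R:7>6 S:7>2)
P1 drop D (E beats it: P:9>3 Q:5>3 R:8>6 S:11>8)
P2 drop R (P beats it: A:8>3 C:8>5 E:10>3)
P1→{A,C,E} P2→{P,Q,S}

Survivors P1:{A,C,E} P2:{P,Q,S}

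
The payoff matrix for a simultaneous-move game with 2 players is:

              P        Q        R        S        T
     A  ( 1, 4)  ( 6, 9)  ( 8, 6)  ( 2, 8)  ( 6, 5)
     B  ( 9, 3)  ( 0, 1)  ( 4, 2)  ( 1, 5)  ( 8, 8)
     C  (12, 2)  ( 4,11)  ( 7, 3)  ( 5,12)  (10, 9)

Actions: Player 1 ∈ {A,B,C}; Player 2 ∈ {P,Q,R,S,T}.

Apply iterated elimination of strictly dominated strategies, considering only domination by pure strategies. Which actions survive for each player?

P1 drop B (C beats it: P:12>9 Q:4>0 R:7>4 S:5>1 T:10>8)
P2 drop P (Q beats it: A:9>4 C:11>2)
P2 drop R (Q beats it: A:9>6 C:11>3)
P2 drop T (Q beats it: A:9>5 C:11>9)
P1→{A,C} P2→{Q,S}

Remaining: P1:{A,C} P2:{Q,S}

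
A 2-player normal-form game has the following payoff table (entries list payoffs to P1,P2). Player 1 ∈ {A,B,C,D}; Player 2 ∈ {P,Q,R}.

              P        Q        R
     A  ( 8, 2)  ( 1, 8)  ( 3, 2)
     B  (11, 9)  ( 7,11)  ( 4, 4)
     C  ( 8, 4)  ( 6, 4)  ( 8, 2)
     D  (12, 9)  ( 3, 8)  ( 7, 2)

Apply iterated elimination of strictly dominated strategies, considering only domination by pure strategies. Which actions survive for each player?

Remaining: P1:{B,D} P2:{P,Q}

P1 drop A (B beats it: P:11>8 Q:7>1 R:4>3)
P2 drop R (P beats it: B:9>4 C:4>2 D:9>2)
P1 drop C (B beats it: P:11>8 Q:7>6)
P1→{B,D} P2→{P,Q}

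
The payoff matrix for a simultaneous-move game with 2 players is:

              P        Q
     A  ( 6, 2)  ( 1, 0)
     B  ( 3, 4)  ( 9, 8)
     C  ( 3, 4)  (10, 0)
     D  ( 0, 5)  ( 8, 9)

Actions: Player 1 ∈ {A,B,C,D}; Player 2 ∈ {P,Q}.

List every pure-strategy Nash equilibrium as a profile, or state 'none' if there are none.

(A,P): NE
(A,Q): not NE [P1→C gives 10>1; P2→P gives 2>0]
(B,P): not NE [P1→A gives 6>3; P2→Q gives 8>4]
(B,Q): not NE [P1→C gives 10>9]
(C,P): not NE [P1→A gives 6>3]
(C,Q): not NE [P2→P gives 4>0]
(D,P): not NE [P1→A gives 6>0; P2→Q gives 9>5]
(D,Q): not NE [P1→C gives 10>8]

NE set: (A,P)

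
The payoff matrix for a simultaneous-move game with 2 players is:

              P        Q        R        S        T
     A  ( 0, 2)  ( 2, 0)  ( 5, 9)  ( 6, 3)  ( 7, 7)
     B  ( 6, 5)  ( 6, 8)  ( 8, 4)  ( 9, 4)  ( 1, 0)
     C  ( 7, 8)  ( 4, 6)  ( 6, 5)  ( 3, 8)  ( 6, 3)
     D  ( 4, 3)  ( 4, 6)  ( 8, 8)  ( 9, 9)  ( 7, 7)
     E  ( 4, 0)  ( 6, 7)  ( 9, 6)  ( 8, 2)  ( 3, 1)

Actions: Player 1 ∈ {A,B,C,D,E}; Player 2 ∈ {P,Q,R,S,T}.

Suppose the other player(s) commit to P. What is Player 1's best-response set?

u_1(A vs P) = 0
u_1(B vs P) = 6
u_1(C vs P) = 7
u_1(D vs P) = 4
u_1(E vs P) = 4
max payoff 7 at {C}

BR_1 = {C}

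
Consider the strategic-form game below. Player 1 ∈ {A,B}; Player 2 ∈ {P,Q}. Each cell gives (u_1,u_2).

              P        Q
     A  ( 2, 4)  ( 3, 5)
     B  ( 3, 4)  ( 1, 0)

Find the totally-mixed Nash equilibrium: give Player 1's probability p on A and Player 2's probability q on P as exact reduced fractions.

p=4/5, q=2/3

P1 indiff ⇒ q·2+(1-q)·3 = q·3+(1-q)·1 ⇒ q(-1) = (1-q)(-2) ⇒ q = 2/3
P2 indiff ⇒ p·4+(1-p)·4 = p·5+(1-p)·0 ⇒ p(-1) = (1-p)(-4) ⇒ p = 4/5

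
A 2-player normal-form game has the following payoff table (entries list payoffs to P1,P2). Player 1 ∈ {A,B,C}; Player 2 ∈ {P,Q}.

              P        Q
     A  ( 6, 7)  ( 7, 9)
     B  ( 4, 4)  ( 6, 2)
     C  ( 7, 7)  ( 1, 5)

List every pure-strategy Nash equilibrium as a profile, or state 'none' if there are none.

(A,P): not NE [P1→C gives 7>6; P2→Q gives 9>7]
(A,Q): NE
(B,P): not NE [P1→C gives 7>4]
(B,Q): not NE [P1→A gives 7>6; P2→P gives 4>2]
(C,P): NE
(C,Q): not NE [P1→A gives 7>1; P2→P gives 7>5]

Nash profiles: (A,Q), (C,P)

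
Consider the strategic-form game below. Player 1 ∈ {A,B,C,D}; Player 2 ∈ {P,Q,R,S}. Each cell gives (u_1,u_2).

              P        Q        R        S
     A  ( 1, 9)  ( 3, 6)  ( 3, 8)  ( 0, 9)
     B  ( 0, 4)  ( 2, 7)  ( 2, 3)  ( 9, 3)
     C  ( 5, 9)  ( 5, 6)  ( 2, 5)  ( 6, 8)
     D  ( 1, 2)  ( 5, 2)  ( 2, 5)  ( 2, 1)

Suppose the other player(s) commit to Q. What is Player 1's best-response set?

u_1(A vs Q) = 3
u_1(B vs Q) = 2
u_1(C vs Q) = 5
u_1(D vs Q) = 5
max payoff 5 at {C,D}

BR_1 = {C,D}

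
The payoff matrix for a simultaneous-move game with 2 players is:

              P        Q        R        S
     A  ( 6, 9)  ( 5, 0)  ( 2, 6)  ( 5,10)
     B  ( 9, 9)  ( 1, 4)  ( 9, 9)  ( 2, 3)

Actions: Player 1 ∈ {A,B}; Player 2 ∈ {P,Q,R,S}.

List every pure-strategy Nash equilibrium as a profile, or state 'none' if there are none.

Nash profiles: (A,S), (B,P), (B,R)

(A,P): not NE [P1→B gives 9>6; P2→S gives 10>9]
(A,Q): not NE [P2→S gives 10>0]
(A,R): not NE [P1→B gives 9>2; P2→S gives 10>6]
(A,S): NE
(B,P): NE
(B,Q): not NE [P1→A gives 5>1; P2→R gives 9>4]
(B,R): NE
(B,S): not NE [P1→A gives 5>2; P2→R gives 9>3]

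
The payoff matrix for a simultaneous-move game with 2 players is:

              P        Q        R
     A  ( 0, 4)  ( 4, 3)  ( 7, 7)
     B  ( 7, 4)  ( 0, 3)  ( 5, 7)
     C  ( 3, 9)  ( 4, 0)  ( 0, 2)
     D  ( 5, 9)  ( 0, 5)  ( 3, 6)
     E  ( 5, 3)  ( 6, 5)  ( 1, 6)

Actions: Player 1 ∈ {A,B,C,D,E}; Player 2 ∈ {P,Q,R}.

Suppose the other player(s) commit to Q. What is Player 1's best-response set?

argmax u_1 = {E}

u_1(A vs Q) = 4
u_1(B vs Q) = 0
u_1(C vs Q) = 4
u_1(D vs Q) = 0
u_1(E vs Q) = 6
max payoff 6 at {E}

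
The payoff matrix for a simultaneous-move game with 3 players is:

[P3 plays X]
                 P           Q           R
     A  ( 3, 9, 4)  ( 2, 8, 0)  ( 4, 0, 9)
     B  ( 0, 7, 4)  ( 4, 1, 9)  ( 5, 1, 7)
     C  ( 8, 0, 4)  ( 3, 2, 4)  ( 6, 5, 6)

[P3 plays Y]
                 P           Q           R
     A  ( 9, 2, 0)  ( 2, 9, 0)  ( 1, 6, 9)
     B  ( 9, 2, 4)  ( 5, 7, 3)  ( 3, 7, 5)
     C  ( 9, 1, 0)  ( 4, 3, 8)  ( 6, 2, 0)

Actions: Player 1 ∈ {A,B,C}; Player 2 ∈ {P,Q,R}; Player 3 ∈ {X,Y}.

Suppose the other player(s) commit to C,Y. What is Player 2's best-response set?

argmax u_2 = {Q}

u_2(P vs C,Y) = 1
u_2(Q vs C,Y) = 3
u_2(R vs C,Y) = 2
max payoff 3 at {Q}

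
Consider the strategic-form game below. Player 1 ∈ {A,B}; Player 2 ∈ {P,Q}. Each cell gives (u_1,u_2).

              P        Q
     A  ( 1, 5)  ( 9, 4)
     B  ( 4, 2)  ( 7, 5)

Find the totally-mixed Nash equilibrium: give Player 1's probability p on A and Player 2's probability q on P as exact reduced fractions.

P1 mixes 3/4 on A; P2 mixes 2/5 on P

P1 indiff ⇒ q·1+(1-q)·9 = q·4+(1-q)·7 ⇒ q(-3) = (1-q)(-2) ⇒ q = 2/5
P2 indiff ⇒ p·5+(1-p)·2 = p·4+(1-p)·5 ⇒ p(1) = (1-p)(3) ⇒ p = 3/4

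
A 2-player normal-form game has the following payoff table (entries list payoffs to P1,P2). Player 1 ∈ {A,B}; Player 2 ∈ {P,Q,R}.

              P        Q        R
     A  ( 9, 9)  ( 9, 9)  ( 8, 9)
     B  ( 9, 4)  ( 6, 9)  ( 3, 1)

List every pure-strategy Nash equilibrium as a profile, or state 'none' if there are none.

(A,P): NE
(A,Q): NE
(A,R): NE
(B,P): not NE [P2→Q gives 9>4]
(B,Q): not NE [P1→A gives 9>6]
(B,R): not NE [P1→A gives 8>3; P2→Q gives 9>1]

Nash profiles: (A,P), (A,Q), (A,R)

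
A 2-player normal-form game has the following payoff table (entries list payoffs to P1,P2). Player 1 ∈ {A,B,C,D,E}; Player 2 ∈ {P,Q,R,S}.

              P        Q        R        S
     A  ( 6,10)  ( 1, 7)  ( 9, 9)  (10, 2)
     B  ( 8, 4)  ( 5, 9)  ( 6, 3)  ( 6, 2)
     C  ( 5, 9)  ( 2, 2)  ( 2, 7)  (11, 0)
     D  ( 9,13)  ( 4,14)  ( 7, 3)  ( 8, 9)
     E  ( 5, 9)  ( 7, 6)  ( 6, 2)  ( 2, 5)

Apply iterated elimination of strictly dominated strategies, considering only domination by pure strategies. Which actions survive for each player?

P2 drop R (P beats it: A:10>9 B:4>3 C:9>7 D:13>3 E:9>2)
P2 drop S (P beats it: A:10>2 B:4>2 C:9>0 D:13>9 E:9>5)
P1 drop A (B beats it: P:8>6 Q:5>1)
P1 drop C (B beats it: P:8>5 Q:5>2)
P1→{B,D,E} P2→{P,Q}

IESDS → P1:{B,D,E} P2:{P,Q}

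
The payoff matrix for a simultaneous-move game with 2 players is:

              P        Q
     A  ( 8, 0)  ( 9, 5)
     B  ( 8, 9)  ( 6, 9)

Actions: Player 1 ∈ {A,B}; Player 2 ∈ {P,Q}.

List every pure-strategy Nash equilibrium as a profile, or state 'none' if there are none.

(A,P): not NE [P2→Q gives 5>0]
(A,Q): NE
(B,P): NE
(B,Q): not NE [P1→A gives 9>6]

PSNE = {(A,Q), (B,P)}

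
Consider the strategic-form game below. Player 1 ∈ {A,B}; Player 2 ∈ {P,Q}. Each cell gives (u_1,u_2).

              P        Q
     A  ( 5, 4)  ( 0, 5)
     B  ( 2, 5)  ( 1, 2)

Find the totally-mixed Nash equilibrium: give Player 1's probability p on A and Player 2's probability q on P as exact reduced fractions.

P1 mixes 3/4 on A; P2 mixes 1/4 on P

P1 indiff ⇒ q·5+(1-q)·0 = q·2+(1-q)·1 ⇒ q(3) = (1-q)(1) ⇒ q = 1/4
P2 indiff ⇒ p·4+(1-p)·5 = p·5+(1-p)·2 ⇒ p(-1) = (1-p)(-3) ⇒ p = 3/4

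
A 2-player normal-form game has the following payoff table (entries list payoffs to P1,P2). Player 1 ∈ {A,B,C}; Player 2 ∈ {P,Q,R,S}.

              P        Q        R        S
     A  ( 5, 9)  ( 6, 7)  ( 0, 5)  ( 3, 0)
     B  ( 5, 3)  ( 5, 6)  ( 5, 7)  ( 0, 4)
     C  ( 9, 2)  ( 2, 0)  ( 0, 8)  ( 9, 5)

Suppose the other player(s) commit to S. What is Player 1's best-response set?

P1 best: {C}

u_1(A vs S) = 3
u_1(B vs S) = 0
u_1(C vs S) = 9
max payoff 9 at {C}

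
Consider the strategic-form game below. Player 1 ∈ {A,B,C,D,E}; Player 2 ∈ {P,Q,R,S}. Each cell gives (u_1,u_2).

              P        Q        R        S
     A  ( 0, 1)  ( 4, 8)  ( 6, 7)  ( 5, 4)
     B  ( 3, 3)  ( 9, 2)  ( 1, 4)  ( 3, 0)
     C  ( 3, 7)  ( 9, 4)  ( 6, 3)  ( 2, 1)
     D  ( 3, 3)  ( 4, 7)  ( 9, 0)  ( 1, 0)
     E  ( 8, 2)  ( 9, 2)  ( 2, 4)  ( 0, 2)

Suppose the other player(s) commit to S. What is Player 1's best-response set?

BR_1 = {A}

u_1(A vs S) = 5
u_1(B vs S) = 3
u_1(C vs S) = 2
u_1(D vs S) = 1
u_1(E vs S) = 0
max payoff 5 at {A}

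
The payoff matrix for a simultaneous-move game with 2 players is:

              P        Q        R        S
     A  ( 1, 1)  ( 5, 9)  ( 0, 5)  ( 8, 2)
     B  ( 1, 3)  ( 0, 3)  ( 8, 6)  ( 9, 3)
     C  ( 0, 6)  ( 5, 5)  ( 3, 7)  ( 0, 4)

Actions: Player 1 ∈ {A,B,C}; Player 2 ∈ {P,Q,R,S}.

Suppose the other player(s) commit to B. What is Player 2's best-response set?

BR_2 = {R}

u_2(P vs B) = 3
u_2(Q vs B) = 3
u_2(R vs B) = 6
u_2(S vs B) = 3
max payoff 6 at {R}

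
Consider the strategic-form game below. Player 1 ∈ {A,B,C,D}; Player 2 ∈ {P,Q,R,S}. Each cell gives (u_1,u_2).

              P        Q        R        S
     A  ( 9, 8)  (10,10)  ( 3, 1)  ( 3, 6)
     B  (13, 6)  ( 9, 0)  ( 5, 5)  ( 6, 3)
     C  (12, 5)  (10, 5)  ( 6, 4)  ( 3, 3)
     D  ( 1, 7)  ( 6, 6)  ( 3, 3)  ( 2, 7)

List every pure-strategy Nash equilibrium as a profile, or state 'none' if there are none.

Nash profiles: (A,Q), (B,P), (C,Q)

(A,P): not NE [P1→B gives 13>9; P2→Q gives 10>8]
(A,Q): NE
(A,R): not NE [P1→C gives 6>3; P2→Q gives 10>1]
(A,S): not NE [P1→B gives 6>3; P2→Q gives 10>6]
(B,P): NE
(B,Q): not NE [P1→C gives 10>9; P2→P gives 6>0]
(B,R): not NE [P1→C gives 6>5; P2→P gives 6>5]
(B,S): not NE [P2→P gives 6>3]
(C,P): not NE [P1→B gives 13>12]
(C,Q): NE
(C,R): not NE [P2→Q gives 5>4]
(C,S): not NE [P1→B gives 6>3; P2→Q gives 5>3]
(D,P): not NE [P1→B gives 13>1]
(D,Q): not NE [P1→C gives 10>6; P2→S gives 7>6]
(D,R): not NE [P1→C gives 6>3; P2→S gives 7>3]
(D,S): not NE [P1→B gives 6>2]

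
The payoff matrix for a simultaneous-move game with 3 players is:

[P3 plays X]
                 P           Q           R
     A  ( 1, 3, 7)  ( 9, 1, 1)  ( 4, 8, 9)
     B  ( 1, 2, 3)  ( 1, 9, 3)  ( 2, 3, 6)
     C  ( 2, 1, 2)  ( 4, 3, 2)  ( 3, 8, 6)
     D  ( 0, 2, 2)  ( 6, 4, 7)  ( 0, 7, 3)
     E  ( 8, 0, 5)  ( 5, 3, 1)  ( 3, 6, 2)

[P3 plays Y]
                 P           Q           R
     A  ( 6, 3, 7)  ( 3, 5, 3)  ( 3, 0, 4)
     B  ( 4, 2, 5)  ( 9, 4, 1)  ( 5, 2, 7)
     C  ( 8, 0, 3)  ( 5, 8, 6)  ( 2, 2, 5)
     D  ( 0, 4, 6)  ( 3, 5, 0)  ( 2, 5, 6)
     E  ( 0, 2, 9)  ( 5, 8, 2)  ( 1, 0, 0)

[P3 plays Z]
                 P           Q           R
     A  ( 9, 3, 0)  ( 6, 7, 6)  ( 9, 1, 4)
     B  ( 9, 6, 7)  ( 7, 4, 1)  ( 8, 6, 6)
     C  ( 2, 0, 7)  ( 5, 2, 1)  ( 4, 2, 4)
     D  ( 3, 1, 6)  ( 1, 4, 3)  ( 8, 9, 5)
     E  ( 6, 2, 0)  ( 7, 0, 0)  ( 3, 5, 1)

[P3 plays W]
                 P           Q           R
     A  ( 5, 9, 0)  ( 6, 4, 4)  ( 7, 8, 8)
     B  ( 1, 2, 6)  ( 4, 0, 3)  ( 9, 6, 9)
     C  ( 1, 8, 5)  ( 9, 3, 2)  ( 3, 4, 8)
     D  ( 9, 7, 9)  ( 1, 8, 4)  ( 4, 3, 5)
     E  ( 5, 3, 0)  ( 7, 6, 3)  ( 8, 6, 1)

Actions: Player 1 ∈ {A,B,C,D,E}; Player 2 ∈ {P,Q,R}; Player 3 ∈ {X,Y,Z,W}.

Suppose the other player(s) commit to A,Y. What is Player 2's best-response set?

P2 best: {Q}

u_2(P vs A,Y) = 3
u_2(Q vs A,Y) = 5
u_2(R vs A,Y) = 0
max payoff 5 at {Q}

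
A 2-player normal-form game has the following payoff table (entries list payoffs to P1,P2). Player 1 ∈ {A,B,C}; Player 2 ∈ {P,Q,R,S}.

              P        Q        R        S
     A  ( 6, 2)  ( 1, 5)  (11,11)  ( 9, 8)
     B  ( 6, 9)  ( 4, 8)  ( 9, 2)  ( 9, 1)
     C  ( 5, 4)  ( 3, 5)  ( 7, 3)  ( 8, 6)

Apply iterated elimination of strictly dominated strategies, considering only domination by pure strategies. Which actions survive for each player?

P1 drop C (B beats it: P:6>5 Q:4>3 R:9>7 S:9>8)
P2 drop S (R beats it: A:11>8 B:2>1)
P1→{A,B} P2→{P,Q,R}

Remaining: P1:{A,B} P2:{P,Q,R}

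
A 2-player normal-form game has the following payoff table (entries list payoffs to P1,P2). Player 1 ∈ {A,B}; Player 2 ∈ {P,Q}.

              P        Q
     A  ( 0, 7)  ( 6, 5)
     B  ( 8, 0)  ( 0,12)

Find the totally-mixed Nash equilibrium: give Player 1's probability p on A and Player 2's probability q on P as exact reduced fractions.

P1 mixes 6/7 on A; P2 mixes 3/7 on P

P1 indiff ⇒ q·0+(1-q)·6 = q·8+(1-q)·0 ⇒ q(-8) = (1-q)(-6) ⇒ q = 3/7
P2 indiff ⇒ p·7+(1-p)·0 = p·5+(1-p)·12 ⇒ p(2) = (1-p)(12) ⇒ p = 6/7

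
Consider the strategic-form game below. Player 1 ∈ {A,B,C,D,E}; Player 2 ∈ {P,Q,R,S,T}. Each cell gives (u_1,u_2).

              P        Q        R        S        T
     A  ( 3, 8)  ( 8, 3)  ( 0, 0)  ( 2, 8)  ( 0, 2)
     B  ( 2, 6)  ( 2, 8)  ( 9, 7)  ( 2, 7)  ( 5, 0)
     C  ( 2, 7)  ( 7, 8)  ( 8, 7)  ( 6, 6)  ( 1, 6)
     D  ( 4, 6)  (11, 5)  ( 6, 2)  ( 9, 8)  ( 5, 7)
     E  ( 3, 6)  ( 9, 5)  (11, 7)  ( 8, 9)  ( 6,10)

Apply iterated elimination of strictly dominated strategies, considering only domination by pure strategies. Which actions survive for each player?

P1 drop A (D beats it: P:4>3 Q:11>8 R:6>0 S:9>2 T:5>0)
P1 drop B (E beats it: P:3>2 Q:9>2 R:11>9 S:8>2 T:6>5)
P1 drop C (E beats it: P:3>2 Q:9>7 R:11>8 S:8>6 T:6>1)
P2 drop P (S beats it: D:8>6 E:9>6)
P2 drop Q (S beats it: D:8>5 E:9>5)
P2 drop R (S beats it: D:8>2 E:9>7)
P1→{D,E} P2→{S,T}

Survivors P1:{D,E} P2:{S,T}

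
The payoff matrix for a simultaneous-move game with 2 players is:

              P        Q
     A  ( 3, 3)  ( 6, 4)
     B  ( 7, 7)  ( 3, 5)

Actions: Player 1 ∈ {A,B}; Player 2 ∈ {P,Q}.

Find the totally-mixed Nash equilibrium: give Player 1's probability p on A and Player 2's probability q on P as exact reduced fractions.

p=2/3, q=3/7

P1 indiff ⇒ q·3+(1-q)·6 = q·7+(1-q)·3 ⇒ q(-4) = (1-q)(-3) ⇒ q = 3/7
P2 indiff ⇒ p·3+(1-p)·7 = p·4+(1-p)·5 ⇒ p(-1) = (1-p)(-2) ⇒ p = 2/3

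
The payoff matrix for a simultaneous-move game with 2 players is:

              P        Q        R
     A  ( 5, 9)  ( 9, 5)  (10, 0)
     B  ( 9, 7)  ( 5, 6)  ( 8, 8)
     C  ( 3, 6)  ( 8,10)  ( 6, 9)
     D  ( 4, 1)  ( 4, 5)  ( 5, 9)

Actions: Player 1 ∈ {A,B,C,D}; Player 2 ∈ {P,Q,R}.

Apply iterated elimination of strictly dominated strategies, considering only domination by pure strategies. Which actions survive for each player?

P1 drop C (A beats it: P:5>3 Q:9>8 R:10>6)
P1 drop D (A beats it: P:5>4 Q:9>4 R:10>5)
P2 drop Q (P beats it: A:9>5 B:7>6)
P1→{A,B} P2→{P,R}

IESDS → P1:{A,B} P2:{P,R}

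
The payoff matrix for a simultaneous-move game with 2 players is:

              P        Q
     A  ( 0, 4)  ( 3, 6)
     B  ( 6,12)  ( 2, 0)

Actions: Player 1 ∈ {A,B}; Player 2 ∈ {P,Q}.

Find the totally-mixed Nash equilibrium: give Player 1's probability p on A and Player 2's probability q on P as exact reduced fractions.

P1 indiff ⇒ q·0+(1-q)·3 = q·6+(1-q)·2 ⇒ q(-6) = (1-q)(-1) ⇒ q = 1/7
P2 indiff ⇒ p·4+(1-p)·12 = p·6+(1-p)·0 ⇒ p(-2) = (1-p)(-12) ⇒ p = 6/7

p=6/7, q=1/7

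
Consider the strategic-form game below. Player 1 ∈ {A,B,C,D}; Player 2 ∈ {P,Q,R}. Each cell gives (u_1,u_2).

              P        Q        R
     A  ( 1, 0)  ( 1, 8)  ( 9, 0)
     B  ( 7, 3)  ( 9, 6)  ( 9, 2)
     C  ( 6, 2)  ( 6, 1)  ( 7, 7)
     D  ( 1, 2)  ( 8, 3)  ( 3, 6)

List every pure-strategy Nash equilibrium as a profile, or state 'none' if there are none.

Nash profiles: (B,Q)

(A,P): not NE [P1→B gives 7>1; P2→Q gives 8>0]
(A,Q): not NE [P1→B gives 9>1]
(A,R): not NE [P2→Q gives 8>0]
(B,P): not NE [P2→Q gives 6>3]
(B,Q): NE
(B,R): not NE [P2→Q gives 6>2]
(C,P): not NE [P1→B gives 7>6; P2→R gives 7>2]
(C,Q): not NE [P1→B gives 9>6; P2→R gives 7>1]
(C,R): not NE [P1→B gives 9>7]
(D,P): not NE [P1→B gives 7>1; P2→R gives 6>2]
(D,Q): not NE [P1→B gives 9>8; P2→R gives 6>3]
(D,R): not NE [P1→B gives 9>3]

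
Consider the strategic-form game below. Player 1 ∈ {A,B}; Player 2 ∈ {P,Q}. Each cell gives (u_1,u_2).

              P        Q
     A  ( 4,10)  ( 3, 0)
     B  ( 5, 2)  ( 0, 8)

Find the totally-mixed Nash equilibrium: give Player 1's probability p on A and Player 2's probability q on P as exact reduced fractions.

P1 indiff ⇒ q·4+(1-q)·3 = q·5+(1-q)·0 ⇒ q(-1) = (1-q)(-3) ⇒ q = 3/4
P2 indiff ⇒ p·10+(1-p)·2 = p·0+(1-p)·8 ⇒ p(10) = (1-p)(6) ⇒ p = 3/8

P1 mixes 3/8 on A; P2 mixes 3/4 on P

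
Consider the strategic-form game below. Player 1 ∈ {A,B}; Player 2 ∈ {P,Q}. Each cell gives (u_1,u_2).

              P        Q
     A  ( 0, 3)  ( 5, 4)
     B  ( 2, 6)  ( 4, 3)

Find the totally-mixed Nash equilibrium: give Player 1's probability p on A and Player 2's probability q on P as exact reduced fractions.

P1 mixes 3/4 on A; P2 mixes 1/3 on P

P1 indiff ⇒ q·0+(1-q)·5 = q·2+(1-q)·4 ⇒ q(-2) = (1-q)(-1) ⇒ q = 1/3
P2 indiff ⇒ p·3+(1-p)·6 = p·4+(1-p)·3 ⇒ p(-1) = (1-p)(-3) ⇒ p = 3/4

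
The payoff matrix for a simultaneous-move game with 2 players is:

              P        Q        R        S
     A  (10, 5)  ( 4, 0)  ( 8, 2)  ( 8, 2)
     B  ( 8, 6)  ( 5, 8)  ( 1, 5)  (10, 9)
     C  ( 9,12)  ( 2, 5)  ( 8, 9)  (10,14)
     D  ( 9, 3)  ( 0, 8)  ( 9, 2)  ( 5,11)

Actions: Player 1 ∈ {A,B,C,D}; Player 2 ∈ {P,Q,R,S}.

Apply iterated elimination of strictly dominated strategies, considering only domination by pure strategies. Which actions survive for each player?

P2 drop Q (S beats it: A:2>0 B:9>8 C:14>5 D:11>8)
P2 drop R (P beats it: A:5>2 B:6>5 C:12>9 D:3>2)
P1 drop D (A beats it: P:10>9 S:8>5)
P1→{A,B,C} P2→{P,S}

Survivors P1:{A,B,C} P2:{P,S}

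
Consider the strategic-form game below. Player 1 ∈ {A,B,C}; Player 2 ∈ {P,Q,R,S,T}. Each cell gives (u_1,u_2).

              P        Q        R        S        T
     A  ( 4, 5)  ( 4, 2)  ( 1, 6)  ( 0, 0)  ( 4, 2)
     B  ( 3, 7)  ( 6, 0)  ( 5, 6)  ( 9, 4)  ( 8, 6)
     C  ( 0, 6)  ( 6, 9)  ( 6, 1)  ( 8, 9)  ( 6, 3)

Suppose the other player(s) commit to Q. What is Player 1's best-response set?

argmax u_1 = {B,C}

u_1(A vs Q) = 4
u_1(B vs Q) = 6
u_1(C vs Q) = 6
max payoff 6 at {B,C}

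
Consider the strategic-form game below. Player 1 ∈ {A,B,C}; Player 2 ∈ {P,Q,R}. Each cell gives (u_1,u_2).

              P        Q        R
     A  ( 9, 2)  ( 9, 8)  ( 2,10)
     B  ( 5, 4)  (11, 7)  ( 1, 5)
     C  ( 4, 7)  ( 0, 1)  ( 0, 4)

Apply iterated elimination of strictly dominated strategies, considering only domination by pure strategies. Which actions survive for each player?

P1 drop C (A beats it: P:9>4 Q:9>0 R:2>0)
P2 drop P (Q beats it: A:8>2 B:7>4)
P1→{A,B} P2→{Q,R}

Survivors P1:{A,B} P2:{Q,R}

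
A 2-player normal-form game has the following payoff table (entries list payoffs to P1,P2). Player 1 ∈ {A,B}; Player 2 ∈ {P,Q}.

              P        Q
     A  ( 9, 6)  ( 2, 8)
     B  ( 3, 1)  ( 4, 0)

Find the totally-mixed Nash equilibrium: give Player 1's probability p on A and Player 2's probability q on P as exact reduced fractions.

P1 indiff ⇒ q·9+(1-q)·2 = q·3+(1-q)·4 ⇒ q(6) = (1-q)(2) ⇒ q = 1/4
P2 indiff ⇒ p·6+(1-p)·1 = p·8+(1-p)·0 ⇒ p(-2) = (1-p)(-1) ⇒ p = 1/3

p=1/3, q=1/4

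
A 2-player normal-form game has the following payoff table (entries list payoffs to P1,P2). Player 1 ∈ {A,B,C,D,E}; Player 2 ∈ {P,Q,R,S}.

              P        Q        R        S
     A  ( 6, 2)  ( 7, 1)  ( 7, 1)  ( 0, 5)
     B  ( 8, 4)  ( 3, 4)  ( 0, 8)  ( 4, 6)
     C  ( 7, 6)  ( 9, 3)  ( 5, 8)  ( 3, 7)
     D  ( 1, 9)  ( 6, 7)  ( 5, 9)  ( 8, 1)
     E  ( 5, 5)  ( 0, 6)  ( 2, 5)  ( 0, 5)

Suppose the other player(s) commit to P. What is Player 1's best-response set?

u_1(A vs P) = 6
u_1(B vs P) = 8
u_1(C vs P) = 7
u_1(D vs P) = 1
u_1(E vs P) = 5
max payoff 8 at {B}

P1 best: {B}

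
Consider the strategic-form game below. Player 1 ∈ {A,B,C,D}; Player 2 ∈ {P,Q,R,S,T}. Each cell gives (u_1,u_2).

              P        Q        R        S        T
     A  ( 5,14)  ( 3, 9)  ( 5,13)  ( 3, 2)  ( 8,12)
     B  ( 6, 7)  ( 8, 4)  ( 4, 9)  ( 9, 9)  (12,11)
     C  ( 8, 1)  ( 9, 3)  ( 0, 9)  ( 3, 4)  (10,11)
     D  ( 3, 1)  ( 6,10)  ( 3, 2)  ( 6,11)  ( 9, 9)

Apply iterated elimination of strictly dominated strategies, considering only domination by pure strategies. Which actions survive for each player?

IESDS → P1:{A,B,C} P2:{P,R,T}

P1 drop D (B beats it: P:6>3 Q:8>6 R:4>3 S:9>6 T:12>9)
P2 drop Q (R beats it: A:13>9 B:9>4 C:9>3)
P2 drop S (T beats it: A:12>2 B:11>9 C:11>4)
P1→{A,B,C} P2→{P,R,T}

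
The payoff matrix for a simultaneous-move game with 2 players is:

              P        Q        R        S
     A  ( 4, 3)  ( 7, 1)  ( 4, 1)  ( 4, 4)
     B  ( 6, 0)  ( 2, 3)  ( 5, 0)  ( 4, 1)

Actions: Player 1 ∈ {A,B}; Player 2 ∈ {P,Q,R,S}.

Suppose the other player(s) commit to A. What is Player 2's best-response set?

u_2(P vs A) = 3
u_2(Q vs A) = 1
u_2(R vs A) = 1
u_2(S vs A) = 4
max payoff 4 at {S}

P2 best: {S}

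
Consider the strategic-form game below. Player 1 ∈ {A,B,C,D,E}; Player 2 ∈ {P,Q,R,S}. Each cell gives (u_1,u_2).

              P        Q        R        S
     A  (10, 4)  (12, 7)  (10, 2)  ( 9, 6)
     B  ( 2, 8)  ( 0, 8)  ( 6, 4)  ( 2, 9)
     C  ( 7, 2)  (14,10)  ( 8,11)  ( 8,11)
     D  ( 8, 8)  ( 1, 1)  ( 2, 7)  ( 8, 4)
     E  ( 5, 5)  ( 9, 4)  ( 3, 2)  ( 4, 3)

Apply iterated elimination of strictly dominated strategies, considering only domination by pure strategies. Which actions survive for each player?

IESDS → P1:{A,C} P2:{Q,R,S}

P1 drop B (A beats it: P:10>2 Q:12>0 R:10>6 S:9>2)
P1 drop D (A beats it: P:10>8 Q:12>1 R:10>2 S:9>8)
P1 drop E (A beats it: P:10>5 Q:12>9 R:10>3 S:9>4)
P2 drop P (Q beats it: A:7>4 C:10>2)
P1→{A,C} P2→{Q,R,S}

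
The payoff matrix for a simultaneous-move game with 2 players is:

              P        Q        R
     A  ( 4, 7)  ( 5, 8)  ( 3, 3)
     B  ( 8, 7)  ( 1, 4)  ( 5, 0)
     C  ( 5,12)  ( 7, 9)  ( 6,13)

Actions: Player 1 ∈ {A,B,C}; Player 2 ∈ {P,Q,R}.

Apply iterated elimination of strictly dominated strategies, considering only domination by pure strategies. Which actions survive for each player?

P1 drop A (C beats it: P:5>4 Q:7>5 R:6>3)
P2 drop Q (P beats it: B:7>4 C:12>9)
P1→{B,C} P2→{P,R}

Remaining: P1:{B,C} P2:{P,R}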